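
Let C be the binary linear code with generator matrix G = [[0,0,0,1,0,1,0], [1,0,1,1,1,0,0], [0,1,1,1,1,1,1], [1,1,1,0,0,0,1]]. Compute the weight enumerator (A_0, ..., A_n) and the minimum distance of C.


Weight distribution: A_0 = 1, A_2 = 4, A_4 = 9, A_6 = 2. Minimum distance d = 2.

Enumerate all 2^4 = 16 messages m ∈ F_2^4.
For each, compute codeword c = mG in F_2^7, then tally its weight.
  m = 0000 → c = 0000000, weight = 0.
  m = 1000 → c = 0001010, weight = 2.
  m = 0100 → c = 1011100, weight = 4.
  m = 1100 → c = 1010110, weight = 4.
  m = 0010 → c = 0111111, weight = 6.
  m = 1010 → c = 0110101, weight = 4.
  m = 0110 → c = 1100011, weight = 4.
  m = 1110 → c = 1101001, weight = 4.
  m = 0001 → c = 1110001, weight = 4.
  m = 1001 → c = 1111011, weight = 6.
  m = 0101 → c = 0101101, weight = 4.
  m = 1101 → c = 0100111, weight = 4.
  m = 0011 → c = 1001110, weight = 4.
  m = 1011 → c = 1000100, weight = 2.
  m = 0111 → c = 0010010, weight = 2.
  m = 1111 → c = 0011000, weight = 2.
Tally weights:
  weight 0: 1 codewords.
  weight 2: 4 codewords.
  weight 4: 9 codewords.
  weight 6: 2 codewords.
Minimum distance d = smallest w > 0 with A_w > 0 = 2.
Sanity: Σ A_w = 16 = 2^4 = 16 ✓.


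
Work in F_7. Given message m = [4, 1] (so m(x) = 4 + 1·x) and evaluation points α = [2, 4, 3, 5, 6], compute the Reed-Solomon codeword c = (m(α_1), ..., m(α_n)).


c = [6, 1, 0, 2, 3]

Message polynomial: m(x) = 4 + 1·x (mod 7).
For each evaluation point α_i, compute m(α_i) mod 7:
  α_1 = 2: Horner steps 1 → 6, so m(2) = 6.
  α_2 = 4: Horner steps 1 → 1, so m(4) = 1.
  α_3 = 3: Horner steps 1 → 0, so m(3) = 0.
  α_4 = 5: Horner steps 1 → 2, so m(5) = 2.
  α_5 = 6: Horner steps 1 → 3, so m(6) = 3.
Codeword c = [6, 1, 0, 2, 3] ∈ F_7^5.


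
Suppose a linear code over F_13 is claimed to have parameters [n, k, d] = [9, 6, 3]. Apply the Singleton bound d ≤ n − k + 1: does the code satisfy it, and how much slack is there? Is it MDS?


Singleton RHS = n − k + 1 = 4, slack = 1, bound satisfied, not MDS.

Singleton bound: d ≤ n − k + 1.
Here n = 9, k = 6, so n − k + 1 = 4.
Given d = 3, check d ≤ 4: YES.
Slack = (n − k + 1) − d = 1.
The code is NOT MDS (slack = 1 > 0).
Description: the claimed parameters are [9, 6, 3]_13; such a code would be non-MDS.


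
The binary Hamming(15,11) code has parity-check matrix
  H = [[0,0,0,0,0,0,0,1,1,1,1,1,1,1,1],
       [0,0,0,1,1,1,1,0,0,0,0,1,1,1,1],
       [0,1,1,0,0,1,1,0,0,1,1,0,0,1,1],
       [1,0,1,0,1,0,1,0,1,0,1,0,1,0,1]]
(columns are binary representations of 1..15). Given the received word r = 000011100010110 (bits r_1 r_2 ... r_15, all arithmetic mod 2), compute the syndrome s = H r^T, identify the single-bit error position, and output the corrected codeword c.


s = (1, 1, 0, 0)^T, error position = 12, corrected codeword c = 000011100011110

Compute s = H r^T mod 2 one row at a time:
  s_1 = 0 + 0 + 0 + 1 + 0 + 1 + 1 + 0 = 3 ≡ 1 (mod 2).
  s_2 = 0 + 1 + 1 + 1 + 0 + 1 + 1 + 0 = 5 ≡ 1 (mod 2).
  s_3 = 0 + 0 + 1 + 1 + 0 + 1 + 1 + 0 = 4 ≡ 0 (mod 2).
  s_4 = 0 + 0 + 1 + 1 + 0 + 1 + 1 + 0 = 4 ≡ 0 (mod 2).
s = (1, 1, 0, 0)^T — this equals column 12 of H (binary 1100), so error is at position 12.
Correct: flip bit 12 of r = 000011100010110 to get c = 000011100011110.


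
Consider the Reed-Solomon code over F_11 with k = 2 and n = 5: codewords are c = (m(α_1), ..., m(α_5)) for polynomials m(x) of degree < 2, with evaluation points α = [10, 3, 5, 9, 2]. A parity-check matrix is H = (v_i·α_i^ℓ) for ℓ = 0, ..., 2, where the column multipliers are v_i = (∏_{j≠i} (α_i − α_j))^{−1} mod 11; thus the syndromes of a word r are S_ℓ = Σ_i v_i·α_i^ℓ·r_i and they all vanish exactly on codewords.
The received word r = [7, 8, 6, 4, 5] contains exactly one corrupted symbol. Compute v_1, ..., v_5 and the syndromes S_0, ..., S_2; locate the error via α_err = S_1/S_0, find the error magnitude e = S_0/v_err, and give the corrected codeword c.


S = (8, 7, 2), error at position 3, error magnitude e = 3, c = [7, 8, 3, 4, 5].

Step 1: column multipliers v_i = (∏_{j≠i}(α_i − α_j))^{−1} mod 11.
  i = 1 (α = 10): (10−3)(10−5)(10−9)(10−2) = 7·5·1·8 = 280 ≡ 5, so v_1 = 5^{−1} = 9 (mod 11).
  i = 2 (α = 3): (3−10)(3−5)(3−9)(3−2) = (−7)·(−2)·(−6)·1 = −84 ≡ 4, so v_2 = 4^{−1} = 3 (mod 11).
  i = 3 (α = 5): (5−10)(5−3)(5−9)(5−2) = (−5)·2·(−4)·3 = 120 ≡ 10, so v_3 = 10^{−1} = 10 (mod 11).
  i = 4 (α = 9): (9−10)(9−3)(9−5)(9−2) = (−1)·6·4·7 = −168 ≡ 8, so v_4 = 8^{−1} = 7 (mod 11).
  i = 5 (α = 2): (2−10)(2−3)(2−5)(2−9) = (−8)·(−1)·(−3)·(−7) = 168 ≡ 3, so v_5 = 3^{−1} = 4 (mod 11).
  v = [9, 3, 10, 7, 4].
Step 2: syndromes of r = [7, 8, 6, 4, 5] (all sums mod 11).
  S_0 = Σ v_i r_i = 9·7 + 3·8 + 10·6 + 7·4 + 4·5 = 195 ≡ 8.
  S_1 = Σ v_i α_i r_i = 9·10·7 + 3·3·8 + 10·5·6 + 7·9·4 + 4·2·5 = 1294 ≡ 7.
  α_i^2 mod 11 = [1, 9, 3, 4, 4].
  S_2 = Σ v_i α_i^2 r_i = 9·1·7 + 3·9·8 + 10·3·6 + 7·4·4 + 4·4·5 = 651 ≡ 2.
  S = (8, 7, 2) ≠ 0, so r is not a codeword (an error is present).
Step 3: locate the error. For a single error e at position i, S_ℓ = v_i·e·α_i^ℓ, so α_err = S_1/S_0.
  S_0^{−1} = 8^{−1} = 7 (mod 11), so α_err = 7·7 = 49 ≡ 5 = α_3. Error position i = 3.
  Consistency check: S_2/S_1 = 2·8 = 16 ≡ 5 = α_err ✓ (single-error assumption holds).
Step 4: error magnitude e = S_0/v_3 = S_0·∏_{j≠3}(α_3 − α_j) = 8·10 = 80 ≡ 3 (mod 11).
Step 5: correct position 3: c_3 = r_3 − e = 6 − 3 ≡ 3 (mod 11). Hence c = [7, 8, 3, 4, 5].
  Check: interpolating c through the α_i gives m(x) = 10 + 3·x (degree < 2) with m(α_i) = c_i for every i, so c is indeed a codeword.


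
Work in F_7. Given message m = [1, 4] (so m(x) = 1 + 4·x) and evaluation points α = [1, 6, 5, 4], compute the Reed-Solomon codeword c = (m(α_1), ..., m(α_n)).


c = [5, 4, 0, 3]

Message polynomial: m(x) = 1 + 4·x (mod 7).
For each evaluation point α_i, compute m(α_i) mod 7:
  α_1 = 1: Horner steps 4 → 5, so m(1) = 5.
  α_2 = 6: Horner steps 4 → 4, so m(6) = 4.
  α_3 = 5: Horner steps 4 → 0, so m(5) = 0.
  α_4 = 4: Horner steps 4 → 3, so m(4) = 3.
Codeword c = [5, 4, 0, 3] ∈ F_7^4.


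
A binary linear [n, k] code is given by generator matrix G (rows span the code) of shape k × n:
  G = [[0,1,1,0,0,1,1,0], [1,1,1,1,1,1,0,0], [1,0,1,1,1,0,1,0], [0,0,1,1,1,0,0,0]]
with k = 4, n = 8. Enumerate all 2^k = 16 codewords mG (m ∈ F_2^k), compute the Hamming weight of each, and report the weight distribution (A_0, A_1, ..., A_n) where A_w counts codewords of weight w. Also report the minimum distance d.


Weight distribution: A_0 = 1, A_1 = 1, A_2 = 2, A_3 = 4, A_4 = 3, A_5 = 3, A_6 = 2. Minimum distance d = 1.

Enumerate all 2^4 = 16 messages m ∈ F_2^4.
For each, compute codeword c = mG in F_2^8, then tally its weight.
  m = 0000 → c = 00000000, weight = 0.
  m = 1000 → c = 01100110, weight = 4.
  m = 0100 → c = 11111100, weight = 6.
  m = 1100 → c = 10011010, weight = 4.
  m = 0010 → c = 10111010, weight = 5.
  m = 1010 → c = 11011100, weight = 5.
  m = 0110 → c = 01000110, weight = 3.
  m = 1110 → c = 00100000, weight = 1.
  m = 0001 → c = 00111000, weight = 3.
  m = 1001 → c = 01011110, weight = 5.
  m = 0101 → c = 11000100, weight = 3.
  m = 1101 → c = 10100010, weight = 3.
  m = 0011 → c = 10000010, weight = 2.
  m = 1011 → c = 11100100, weight = 4.
  m = 0111 → c = 01111110, weight = 6.
  m = 1111 → c = 00011000, weight = 2.
Tally weights:
  weight 0: 1 codewords.
  weight 1: 1 codewords.
  weight 2: 2 codewords.
  weight 3: 4 codewords.
  weight 4: 3 codewords.
  weight 5: 3 codewords.
  weight 6: 2 codewords.
Minimum distance d = smallest w > 0 with A_w > 0 = 1.
Sanity: Σ A_w = 16 = 2^4 = 16 ✓.


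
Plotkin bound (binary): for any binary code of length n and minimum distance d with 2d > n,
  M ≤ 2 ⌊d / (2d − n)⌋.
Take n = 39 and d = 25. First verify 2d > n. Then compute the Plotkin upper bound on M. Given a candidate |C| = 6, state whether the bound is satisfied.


Plotkin bound M ≤ 4; given |C| = 6 > bound (violated).

Check applicability: 2d = 50, n = 39.
2d − n = 11 > 0, so Plotkin applies.
Compute d/(2d−n) = 25/11 ≈ 2.2727.
⌊d/(2d−n)⌋ = 2.
Plotkin bound: M ≤ 2·2 = 4.
Given |C| = 6, check: VIOLATED.
This |C| is above the Plotkin bound, so no binary code with n = 39, d = 25 and 6 codewords exists.


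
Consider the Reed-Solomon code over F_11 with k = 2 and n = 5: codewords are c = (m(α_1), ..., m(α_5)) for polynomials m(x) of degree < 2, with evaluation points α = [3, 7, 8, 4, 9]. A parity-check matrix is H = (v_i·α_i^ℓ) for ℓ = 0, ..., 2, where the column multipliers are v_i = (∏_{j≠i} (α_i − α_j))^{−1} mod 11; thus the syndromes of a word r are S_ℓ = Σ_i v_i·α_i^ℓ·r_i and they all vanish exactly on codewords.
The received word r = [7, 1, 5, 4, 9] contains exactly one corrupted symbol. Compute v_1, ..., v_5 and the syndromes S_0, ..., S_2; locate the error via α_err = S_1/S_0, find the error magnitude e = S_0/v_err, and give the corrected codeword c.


S = (8, 10, 7), error at position 4, error magnitude e = 4, c = [7, 1, 5, 0, 9].

Step 1: column multipliers v_i = (∏_{j≠i}(α_i − α_j))^{−1} mod 11.
  i = 1 (α = 3): (3−7)(3−8)(3−4)(3−9) = (−4)·(−5)·(−1)·(−6) = 120 ≡ 10, so v_1 = 10^{−1} = 10 (mod 11).
  i = 2 (α = 7): (7−3)(7−8)(7−4)(7−9) = 4·(−1)·3·(−2) = 24 ≡ 2, so v_2 = 2^{−1} = 6 (mod 11).
  i = 3 (α = 8): (8−3)(8−7)(8−4)(8−9) = 5·1·4·(−1) = −20 ≡ 2, so v_3 = 2^{−1} = 6 (mod 11).
  i = 4 (α = 4): (4−3)(4−7)(4−8)(4−9) = 1·(−3)·(−4)·(−5) = −60 ≡ 6, so v_4 = 6^{−1} = 2 (mod 11).
  i = 5 (α = 9): (9−3)(9−7)(9−8)(9−4) = 6·2·1·5 = 60 ≡ 5, so v_5 = 5^{−1} = 9 (mod 11).
  v = [10, 6, 6, 2, 9].
Step 2: syndromes of r = [7, 1, 5, 4, 9] (all sums mod 11).
  S_0 = Σ v_i r_i = 10·7 + 6·1 + 6·5 + 2·4 + 9·9 = 195 ≡ 8.
  S_1 = Σ v_i α_i r_i = 10·3·7 + 6·7·1 + 6·8·5 + 2·4·4 + 9·9·9 = 1253 ≡ 10.
  α_i^2 mod 11 = [9, 5, 9, 5, 4].
  S_2 = Σ v_i α_i^2 r_i = 10·9·7 + 6·5·1 + 6·9·5 + 2·5·4 + 9·4·9 = 1294 ≡ 7.
  S = (8, 10, 7) ≠ 0, so r is not a codeword (an error is present).
Step 3: locate the error. For a single error e at position i, S_ℓ = v_i·e·α_i^ℓ, so α_err = S_1/S_0.
  S_0^{−1} = 8^{−1} = 7 (mod 11), so α_err = 10·7 = 70 ≡ 4 = α_4. Error position i = 4.
  Consistency check: S_2/S_1 = 7·10 = 70 ≡ 4 = α_err ✓ (single-error assumption holds).
Step 4: error magnitude e = S_0/v_4 = S_0·∏_{j≠4}(α_4 − α_j) = 8·6 = 48 ≡ 4 (mod 11).
Step 5: correct position 4: c_4 = r_4 − e = 4 − 4 ≡ 0 (mod 11). Hence c = [7, 1, 5, 0, 9].
  Check: interpolating c through the α_i gives m(x) = 6 + 4·x (degree < 2) with m(α_i) = c_i for every i, so c is indeed a codeword.


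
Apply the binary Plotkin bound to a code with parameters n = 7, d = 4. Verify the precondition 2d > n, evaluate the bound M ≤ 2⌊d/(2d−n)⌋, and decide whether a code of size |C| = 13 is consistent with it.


Plotkin bound M ≤ 8; given |C| = 13 > bound (violated).

Check applicability: 2d = 8, n = 7.
2d − n = 1 > 0, so Plotkin applies.
Compute d/(2d−n) = 4/1 ≈ 4.0000.
⌊d/(2d−n)⌋ = 4.
Plotkin bound: M ≤ 2·4 = 8.
Given |C| = 13, check: VIOLATED.
This |C| is above the Plotkin bound, so no binary code with n = 7, d = 4 and 13 codewords exists.


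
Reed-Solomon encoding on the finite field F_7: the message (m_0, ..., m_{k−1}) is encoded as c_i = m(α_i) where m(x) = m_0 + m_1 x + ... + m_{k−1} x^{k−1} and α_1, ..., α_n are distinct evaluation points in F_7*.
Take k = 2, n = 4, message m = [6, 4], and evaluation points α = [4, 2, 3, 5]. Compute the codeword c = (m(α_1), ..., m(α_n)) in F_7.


c = [1, 0, 4, 5]

Message polynomial: m(x) = 6 + 4·x (mod 7).
For each evaluation point α_i, compute m(α_i) mod 7:
  α_1 = 4: Horner steps 4 → 1, so m(4) = 1.
  α_2 = 2: Horner steps 4 → 0, so m(2) = 0.
  α_3 = 3: Horner steps 4 → 4, so m(3) = 4.
  α_4 = 5: Horner steps 4 → 5, so m(5) = 5.
Codeword c = [1, 0, 4, 5] ∈ F_7^4.


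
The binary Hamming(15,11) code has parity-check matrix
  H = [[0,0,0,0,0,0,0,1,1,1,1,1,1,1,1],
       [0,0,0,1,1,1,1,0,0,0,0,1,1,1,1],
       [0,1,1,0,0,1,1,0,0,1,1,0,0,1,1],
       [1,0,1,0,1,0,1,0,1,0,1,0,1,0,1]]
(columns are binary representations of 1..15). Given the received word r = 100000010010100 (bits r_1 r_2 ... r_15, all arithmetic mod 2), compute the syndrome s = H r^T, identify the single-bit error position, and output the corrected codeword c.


s = (1, 1, 1, 1)^T, error position = 15, corrected codeword c = 100000010010101

Compute s = H r^T mod 2 one row at a time:
  s_1 = 1 + 0 + 0 + 1 + 0 + 1 + 0 + 0 = 3 ≡ 1 (mod 2).
  s_2 = 0 + 0 + 0 + 0 + 0 + 1 + 0 + 0 = 1 ≡ 1 (mod 2).
  s_3 = 0 + 0 + 0 + 0 + 0 + 1 + 0 + 0 = 1 ≡ 1 (mod 2).
  s_4 = 1 + 0 + 0 + 0 + 0 + 1 + 1 + 0 = 3 ≡ 1 (mod 2).
s = (1, 1, 1, 1)^T — this equals column 15 of H (binary 1111), so error is at position 15.
Correct: flip bit 15 of r = 100000010010100 to get c = 100000010010101.


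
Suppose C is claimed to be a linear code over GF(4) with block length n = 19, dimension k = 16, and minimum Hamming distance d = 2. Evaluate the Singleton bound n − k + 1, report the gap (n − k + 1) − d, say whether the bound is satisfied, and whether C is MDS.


Singleton RHS = n − k + 1 = 4, slack = 2, bound satisfied, not MDS.

Singleton bound: d ≤ n − k + 1.
Here n = 19, k = 16, so n − k + 1 = 4.
Given d = 2, check d ≤ 4: YES.
Slack = (n − k + 1) − d = 2.
The code is NOT MDS (slack = 2 > 0).
Description: the claimed parameters are [19, 16, 2]_4; such a code would be non-MDS.


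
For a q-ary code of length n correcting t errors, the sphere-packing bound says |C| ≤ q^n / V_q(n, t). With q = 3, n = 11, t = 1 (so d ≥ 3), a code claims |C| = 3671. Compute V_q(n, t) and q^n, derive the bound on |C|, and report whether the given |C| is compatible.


V_q(n, t) = 23, q^n = 177147, Hamming bound = 7702, |C| = 3671 ≤ bound (satisfied).

Step 1: Compute V_q(n, t) = Σ_{j=0}^1 C(n, j) (q−1)^j.
  j = 0: C(11,0)·(2)^0 = 1·1 = 1.
  j = 1: C(11,1)·(2)^1 = 11·2 = 22.
  V_q(n, t) = 1 + 22 = 23.
Step 2: q^n = 3^11 = 177147.
Step 3: Hamming bound ⌊q^n / V_q(n,t)⌋ = ⌊177147/23⌋ = 7702.
Step 4: Compare |C| = 3671 to 7702: satisfied.
The claimed |C| lies below the Hamming bound.


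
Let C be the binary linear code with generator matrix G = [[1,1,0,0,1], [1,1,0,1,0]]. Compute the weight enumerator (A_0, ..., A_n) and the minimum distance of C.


Weight distribution: A_0 = 1, A_2 = 1, A_3 = 2. Minimum distance d = 2.

Enumerate all 2^2 = 4 messages m ∈ F_2^2.
For each, compute codeword c = mG in F_2^5, then tally its weight.
  m = 00 → c = 00000, weight = 0.
  m = 10 → c = 11001, weight = 3.
  m = 01 → c = 11010, weight = 3.
  m = 11 → c = 00011, weight = 2.
Tally weights:
  weight 0: 1 codewords.
  weight 2: 1 codewords.
  weight 3: 2 codewords.
Minimum distance d = smallest w > 0 with A_w > 0 = 2.
Sanity: Σ A_w = 4 = 2^2 = 4 ✓.


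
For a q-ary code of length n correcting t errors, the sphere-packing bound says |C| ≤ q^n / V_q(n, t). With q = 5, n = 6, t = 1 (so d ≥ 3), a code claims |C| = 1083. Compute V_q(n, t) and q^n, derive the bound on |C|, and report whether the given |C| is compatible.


V_q(n, t) = 25, q^n = 15625, Hamming bound = 625, |C| = 1083 > bound (violated).

Step 1: Compute V_q(n, t) = Σ_{j=0}^1 C(n, j) (q−1)^j.
  j = 0: C(6,0)·(4)^0 = 1·1 = 1.
  j = 1: C(6,1)·(4)^1 = 6·4 = 24.
  V_q(n, t) = 1 + 24 = 25.
Step 2: q^n = 5^6 = 15625.
Step 3: Hamming bound ⌊q^n / V_q(n,t)⌋ = ⌊15625/25⌋ = 625.
Step 4: Compare |C| = 1083 to 625: violated.
The claimed |C| lies above the Hamming bound, so no 5-ary code of length 6 with d ≥ 3 can have 1083 codewords.


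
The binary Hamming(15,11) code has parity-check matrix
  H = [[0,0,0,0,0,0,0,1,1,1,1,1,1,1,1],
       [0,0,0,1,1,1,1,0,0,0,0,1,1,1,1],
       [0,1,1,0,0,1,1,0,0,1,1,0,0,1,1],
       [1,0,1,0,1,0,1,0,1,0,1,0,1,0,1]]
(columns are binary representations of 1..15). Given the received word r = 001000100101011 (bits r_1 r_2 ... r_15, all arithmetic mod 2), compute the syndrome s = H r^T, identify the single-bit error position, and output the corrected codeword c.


s = (0, 0, 1, 1)^T, error position = 3, corrected codeword c = 000000100101011

Compute s = H r^T mod 2 one row at a time:
  s_1 = 0 + 0 + 1 + 0 + 1 + 0 + 1 + 1 = 4 ≡ 0 (mod 2).
  s_2 = 0 + 0 + 0 + 1 + 1 + 0 + 1 + 1 = 4 ≡ 0 (mod 2).
  s_3 = 0 + 1 + 0 + 1 + 1 + 0 + 1 + 1 = 5 ≡ 1 (mod 2).
  s_4 = 0 + 1 + 0 + 1 + 0 + 0 + 0 + 1 = 3 ≡ 1 (mod 2).
s = (0, 0, 1, 1)^T — this equals column 3 of H (binary 0011), so error is at position 3.
Correct: flip bit 3 of r = 001000100101011 to get c = 000000100101011.


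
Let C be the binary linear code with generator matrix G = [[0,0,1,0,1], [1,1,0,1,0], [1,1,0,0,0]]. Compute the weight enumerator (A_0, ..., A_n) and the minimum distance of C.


Weight distribution: A_0 = 1, A_1 = 1, A_2 = 2, A_3 = 2, A_4 = 1, A_5 = 1. Minimum distance d = 1.

Enumerate all 2^3 = 8 messages m ∈ F_2^3.
For each, compute codeword c = mG in F_2^5, then tally its weight.
  m = 000 → c = 00000, weight = 0.
  m = 100 → c = 00101, weight = 2.
  m = 010 → c = 11010, weight = 3.
  m = 110 → c = 11111, weight = 5.
  m = 001 → c = 11000, weight = 2.
  m = 101 → c = 11101, weight = 4.
  m = 011 → c = 00010, weight = 1.
  m = 111 → c = 00111, weight = 3.
Tally weights:
  weight 0: 1 codewords.
  weight 1: 1 codewords.
  weight 2: 2 codewords.
  weight 3: 2 codewords.
  weight 4: 1 codewords.
  weight 5: 1 codewords.
Minimum distance d = smallest w > 0 with A_w > 0 = 1.
Sanity: Σ A_w = 8 = 2^3 = 8 ✓.


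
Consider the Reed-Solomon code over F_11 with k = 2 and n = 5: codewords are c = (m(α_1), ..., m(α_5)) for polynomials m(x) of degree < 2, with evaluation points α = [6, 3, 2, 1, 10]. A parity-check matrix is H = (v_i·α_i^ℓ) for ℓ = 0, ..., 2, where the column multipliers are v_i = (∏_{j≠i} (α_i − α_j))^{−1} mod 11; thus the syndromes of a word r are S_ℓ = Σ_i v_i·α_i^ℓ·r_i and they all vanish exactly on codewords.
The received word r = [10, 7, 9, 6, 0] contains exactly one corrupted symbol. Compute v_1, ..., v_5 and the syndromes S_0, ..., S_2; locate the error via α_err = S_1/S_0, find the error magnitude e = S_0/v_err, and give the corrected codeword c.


S = (8, 2, 6), error at position 2, error magnitude e = 6, c = [10, 1, 9, 6, 0].

Step 1: column multipliers v_i = (∏_{j≠i}(α_i − α_j))^{−1} mod 11.
  i = 1 (α = 6): (6−3)(6−2)(6−1)(6−10) = 3·4·5·(−4) = −240 ≡ 2, so v_1 = 2^{−1} = 6 (mod 11).
  i = 2 (α = 3): (3−6)(3−2)(3−1)(3−10) = (−3)·1·2·(−7) = 42 ≡ 9, so v_2 = 9^{−1} = 5 (mod 11).
  i = 3 (α = 2): (2−6)(2−3)(2−1)(2−10) = (−4)·(−1)·1·(−8) = −32 ≡ 1, so v_3 = 1^{−1} = 1 (mod 11).
  i = 4 (α = 1): (1−6)(1−3)(1−2)(1−10) = (−5)·(−2)·(−1)·(−9) = 90 ≡ 2, so v_4 = 2^{−1} = 6 (mod 11).
  i = 5 (α = 10): (10−6)(10−3)(10−2)(10−1) = 4·7·8·9 = 2016 ≡ 3, so v_5 = 3^{−1} = 4 (mod 11).
  v = [6, 5, 1, 6, 4].
Step 2: syndromes of r = [10, 7, 9, 6, 0] (all sums mod 11).
  S_0 = Σ v_i r_i = 6·10 + 5·7 + 1·9 + 6·6 + 4·0 = 140 ≡ 8.
  S_1 = Σ v_i α_i r_i = 6·6·10 + 5·3·7 + 1·2·9 + 6·1·6 + 4·10·0 = 519 ≡ 2.
  α_i^2 mod 11 = [3, 9, 4, 1, 1].
  S_2 = Σ v_i α_i^2 r_i = 6·3·10 + 5·9·7 + 1·4·9 + 6·1·6 + 4·1·0 = 567 ≡ 6.
  S = (8, 2, 6) ≠ 0, so r is not a codeword (an error is present).
Step 3: locate the error. For a single error e at position i, S_ℓ = v_i·e·α_i^ℓ, so α_err = S_1/S_0.
  S_0^{−1} = 8^{−1} = 7 (mod 11), so α_err = 2·7 = 14 ≡ 3 = α_2. Error position i = 2.
  Consistency check: S_2/S_1 = 6·6 = 36 ≡ 3 = α_err ✓ (single-error assumption holds).
Step 4: error magnitude e = S_0/v_2 = S_0·∏_{j≠2}(α_2 − α_j) = 8·9 = 72 ≡ 6 (mod 11).
Step 5: correct position 2: c_2 = r_2 − e = 7 − 6 ≡ 1 (mod 11). Hence c = [10, 1, 9, 6, 0].
  Check: interpolating c through the α_i gives m(x) = 3 + 3·x (degree < 2) with m(α_i) = c_i for every i, so c is indeed a codeword.


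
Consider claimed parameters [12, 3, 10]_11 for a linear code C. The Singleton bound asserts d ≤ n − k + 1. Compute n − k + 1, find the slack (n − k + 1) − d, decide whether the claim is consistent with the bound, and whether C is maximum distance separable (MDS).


Singleton RHS = n − k + 1 = 10, slack = 0, bound satisfied, MDS.

Singleton bound: d ≤ n − k + 1.
Here n = 12, k = 3, so n − k + 1 = 10.
Given d = 10, check d ≤ 10: YES.
Slack = (n − k + 1) − d = 0.
The code is MDS (slack = 0).
Description: the claimed parameters are [12, 3, 10]_11; such a code would be MDS (meets Singleton bound).


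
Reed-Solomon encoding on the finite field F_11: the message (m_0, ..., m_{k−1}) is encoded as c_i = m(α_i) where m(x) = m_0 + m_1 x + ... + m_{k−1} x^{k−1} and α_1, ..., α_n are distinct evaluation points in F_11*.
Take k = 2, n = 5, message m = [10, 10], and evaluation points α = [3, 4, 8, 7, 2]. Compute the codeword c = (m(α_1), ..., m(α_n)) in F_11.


c = [7, 6, 2, 3, 8]

Message polynomial: m(x) = 10 + 10·x (mod 11).
For each evaluation point α_i, compute m(α_i) mod 11:
  α_1 = 3: Horner steps 10 → 7, so m(3) = 7.
  α_2 = 4: Horner steps 10 → 6, so m(4) = 6.
  α_3 = 8: Horner steps 10 → 2, so m(8) = 2.
  α_4 = 7: Horner steps 10 → 3, so m(7) = 3.
  α_5 = 2: Horner steps 10 → 8, so m(2) = 8.
Codeword c = [7, 6, 2, 3, 8] ∈ F_11^5.


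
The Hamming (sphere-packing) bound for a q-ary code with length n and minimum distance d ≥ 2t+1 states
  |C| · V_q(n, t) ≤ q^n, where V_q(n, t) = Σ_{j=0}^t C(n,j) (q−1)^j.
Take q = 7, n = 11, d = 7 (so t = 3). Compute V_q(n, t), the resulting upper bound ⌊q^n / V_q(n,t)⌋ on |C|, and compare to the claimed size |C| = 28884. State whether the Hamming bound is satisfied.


V_q(n, t) = 37687, q^n = 1977326743, Hamming bound = 52467, |C| = 28884 ≤ bound (satisfied).

Step 1: Compute V_q(n, t) = Σ_{j=0}^3 C(n, j) (q−1)^j.
  j = 0: C(11,0)·(6)^0 = 1·1 = 1.
  j = 1: C(11,1)·(6)^1 = 11·6 = 66.
  j = 2: C(11,2)·(6)^2 = 55·36 = 1980.
  j = 3: C(11,3)·(6)^3 = 165·216 = 35640.
  V_q(n, t) = 1 + 66 + 1980 + 35640 = 37687.
Step 2: q^n = 7^11 = 1977326743.
Step 3: Hamming bound ⌊q^n / V_q(n,t)⌋ = ⌊1977326743/37687⌋ = 52467.
Step 4: Compare |C| = 28884 to 52467: satisfied.
The claimed |C| lies below the Hamming bound.


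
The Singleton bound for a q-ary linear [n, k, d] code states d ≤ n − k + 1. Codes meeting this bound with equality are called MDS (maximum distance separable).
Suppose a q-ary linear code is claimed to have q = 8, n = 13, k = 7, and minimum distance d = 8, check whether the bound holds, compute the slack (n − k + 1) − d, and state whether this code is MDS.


Singleton RHS = n − k + 1 = 7, slack = -1, bound violated (no such code; not MDS).

Singleton bound: d ≤ n − k + 1.
Here n = 13, k = 7, so n − k + 1 = 7.
Given d = 8, check d ≤ 7: NO.
Slack = (n − k + 1) − d = -1.
The slack is negative: d = 8 exceeds n − k + 1 = 7 by 1, so the Singleton bound is violated and no linear [13, 7, 8]_8 code can exist. In particular it is not MDS (MDS requires d = n − k + 1 exactly).
Description: the claimed parameters are [13, 7, 8]_8; such a code would be impossible (violates the Singleton bound).


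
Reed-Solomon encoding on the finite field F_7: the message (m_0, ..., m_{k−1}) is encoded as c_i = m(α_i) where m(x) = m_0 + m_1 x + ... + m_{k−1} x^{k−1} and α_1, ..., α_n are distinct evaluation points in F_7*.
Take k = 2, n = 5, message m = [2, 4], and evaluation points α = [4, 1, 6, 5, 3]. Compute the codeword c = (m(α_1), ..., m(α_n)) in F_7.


c = [4, 6, 5, 1, 0]

Message polynomial: m(x) = 2 + 4·x (mod 7).
For each evaluation point α_i, compute m(α_i) mod 7:
  α_1 = 4: Horner steps 4 → 4, so m(4) = 4.
  α_2 = 1: Horner steps 4 → 6, so m(1) = 6.
  α_3 = 6: Horner steps 4 → 5, so m(6) = 5.
  α_4 = 5: Horner steps 4 → 1, so m(5) = 1.
  α_5 = 3: Horner steps 4 → 0, so m(3) = 0.
Codeword c = [4, 6, 5, 1, 0] ∈ F_7^5.


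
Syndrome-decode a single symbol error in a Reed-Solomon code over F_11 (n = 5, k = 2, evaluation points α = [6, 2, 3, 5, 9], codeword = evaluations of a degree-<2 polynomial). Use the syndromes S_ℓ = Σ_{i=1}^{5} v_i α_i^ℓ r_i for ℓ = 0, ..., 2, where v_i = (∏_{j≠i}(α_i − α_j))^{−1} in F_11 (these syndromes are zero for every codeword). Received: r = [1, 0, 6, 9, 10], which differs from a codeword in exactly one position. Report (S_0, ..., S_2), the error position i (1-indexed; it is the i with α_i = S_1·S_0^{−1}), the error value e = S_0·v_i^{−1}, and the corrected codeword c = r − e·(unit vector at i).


S = (10, 8, 2), error at position 3, error magnitude e = 3, c = [1, 0, 3, 9, 10].

Step 1: column multipliers v_i = (∏_{j≠i}(α_i − α_j))^{−1} mod 11.
  i = 1 (α = 6): (6−2)(6−3)(6−5)(6−9) = 4·3·1·(−3) = −36 ≡ 8, so v_1 = 8^{−1} = 7 (mod 11).
  i = 2 (α = 2): (2−6)(2−3)(2−5)(2−9) = (−4)·(−1)·(−3)·(−7) = 84 ≡ 7, so v_2 = 7^{−1} = 8 (mod 11).
  i = 3 (α = 3): (3−6)(3−2)(3−5)(3−9) = (−3)·1·(−2)·(−6) = −36 ≡ 8, so v_3 = 8^{−1} = 7 (mod 11).
  i = 4 (α = 5): (5−6)(5−2)(5−3)(5−9) = (−1)·3·2·(−4) = 24 ≡ 2, so v_4 = 2^{−1} = 6 (mod 11).
  i = 5 (α = 9): (9−6)(9−2)(9−3)(9−5) = 3·7·6·4 = 504 ≡ 9, so v_5 = 9^{−1} = 5 (mod 11).
  v = [7, 8, 7, 6, 5].
Step 2: syndromes of r = [1, 0, 6, 9, 10] (all sums mod 11).
  S_0 = Σ v_i r_i = 7·1 + 8·0 + 7·6 + 6·9 + 5·10 = 153 ≡ 10.
  S_1 = Σ v_i α_i r_i = 7·6·1 + 8·2·0 + 7·3·6 + 6·5·9 + 5·9·10 = 888 ≡ 8.
  α_i^2 mod 11 = [3, 4, 9, 3, 4].
  S_2 = Σ v_i α_i^2 r_i = 7·3·1 + 8·4·0 + 7·9·6 + 6·3·9 + 5·4·10 = 761 ≡ 2.
  S = (10, 8, 2) ≠ 0, so r is not a codeword (an error is present).
Step 3: locate the error. For a single error e at position i, S_ℓ = v_i·e·α_i^ℓ, so α_err = S_1/S_0.
  S_0^{−1} = 10^{−1} = 10 (mod 11), so α_err = 8·10 = 80 ≡ 3 = α_3. Error position i = 3.
  Consistency check: S_2/S_1 = 2·7 = 14 ≡ 3 = α_err ✓ (single-error assumption holds).
Step 4: error magnitude e = S_0/v_3 = S_0·∏_{j≠3}(α_3 − α_j) = 10·8 = 80 ≡ 3 (mod 11).
Step 5: correct position 3: c_3 = r_3 − e = 6 − 3 ≡ 3 (mod 11). Hence c = [1, 0, 3, 9, 10].
  Check: interpolating c through the α_i gives m(x) = 5 + 3·x (degree < 2) with m(α_i) = c_i for every i, so c is indeed a codeword.


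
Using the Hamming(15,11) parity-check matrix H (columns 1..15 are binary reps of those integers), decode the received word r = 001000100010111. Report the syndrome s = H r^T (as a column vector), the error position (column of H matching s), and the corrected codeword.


s = (0, 0, 1, 1)^T, error position = 3, corrected codeword c = 000000100010111

Compute s = H r^T mod 2 one row at a time:
  s_1 = 0 + 0 + 0 + 1 + 0 + 1 + 1 + 1 = 4 ≡ 0 (mod 2).
  s_2 = 0 + 0 + 0 + 1 + 0 + 1 + 1 + 1 = 4 ≡ 0 (mod 2).
  s_3 = 0 + 1 + 0 + 1 + 0 + 1 + 1 + 1 = 5 ≡ 1 (mod 2).
  s_4 = 0 + 1 + 0 + 1 + 0 + 1 + 1 + 1 = 5 ≡ 1 (mod 2).
s = (0, 0, 1, 1)^T — this equals column 3 of H (binary 0011), so error is at position 3.
Correct: flip bit 3 of r = 001000100010111 to get c = 000000100010111.


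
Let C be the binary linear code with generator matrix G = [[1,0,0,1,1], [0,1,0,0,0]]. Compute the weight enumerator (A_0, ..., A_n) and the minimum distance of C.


Weight distribution: A_0 = 1, A_1 = 1, A_3 = 1, A_4 = 1. Minimum distance d = 1.

Enumerate all 2^2 = 4 messages m ∈ F_2^2.
For each, compute codeword c = mG in F_2^5, then tally its weight.
  m = 00 → c = 00000, weight = 0.
  m = 10 → c = 10011, weight = 3.
  m = 01 → c = 01000, weight = 1.
  m = 11 → c = 11011, weight = 4.
Tally weights:
  weight 0: 1 codewords.
  weight 1: 1 codewords.
  weight 3: 1 codewords.
  weight 4: 1 codewords.
Minimum distance d = smallest w > 0 with A_w > 0 = 1.
Sanity: Σ A_w = 4 = 2^2 = 4 ✓.


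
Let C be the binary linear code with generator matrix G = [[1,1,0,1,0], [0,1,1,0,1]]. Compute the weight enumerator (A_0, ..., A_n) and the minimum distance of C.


Weight distribution: A_0 = 1, A_3 = 2, A_4 = 1. Minimum distance d = 3.

Enumerate all 2^2 = 4 messages m ∈ F_2^2.
For each, compute codeword c = mG in F_2^5, then tally its weight.
  m = 00 → c = 00000, weight = 0.
  m = 10 → c = 11010, weight = 3.
  m = 01 → c = 01101, weight = 3.
  m = 11 → c = 10111, weight = 4.
Tally weights:
  weight 0: 1 codewords.
  weight 3: 2 codewords.
  weight 4: 1 codewords.
Minimum distance d = smallest w > 0 with A_w > 0 = 3.
Sanity: Σ A_w = 4 = 2^2 = 4 ✓.


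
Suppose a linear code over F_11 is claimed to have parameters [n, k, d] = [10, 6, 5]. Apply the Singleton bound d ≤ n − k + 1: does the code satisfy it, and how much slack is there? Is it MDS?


Singleton RHS = n − k + 1 = 5, slack = 0, bound satisfied, MDS.

Singleton bound: d ≤ n − k + 1.
Here n = 10, k = 6, so n − k + 1 = 5.
Given d = 5, check d ≤ 5: YES.
Slack = (n − k + 1) − d = 0.
The code is MDS (slack = 0).
Description: the claimed parameters are [10, 6, 5]_11; such a code would be MDS (meets Singleton bound).


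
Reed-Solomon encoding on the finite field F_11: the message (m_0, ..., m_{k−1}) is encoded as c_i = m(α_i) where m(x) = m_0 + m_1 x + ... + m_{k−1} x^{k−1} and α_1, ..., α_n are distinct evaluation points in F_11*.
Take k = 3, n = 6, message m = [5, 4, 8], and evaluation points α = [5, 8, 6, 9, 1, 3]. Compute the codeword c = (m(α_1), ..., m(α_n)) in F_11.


c = [5, 10, 9, 7, 6, 1]

Message polynomial: m(x) = 5 + 4·x + 8·x^2 (mod 11).
For each evaluation point α_i, compute m(α_i) mod 11:
  α_1 = 5: Horner steps 8 → 0 → 5, so m(5) = 5.
  α_2 = 8: Horner steps 8 → 2 → 10, so m(8) = 10.
  α_3 = 6: Horner steps 8 → 8 → 9, so m(6) = 9.
  α_4 = 9: Horner steps 8 → 10 → 7, so m(9) = 7.
  α_5 = 1: Horner steps 8 → 1 → 6, so m(1) = 6.
  α_6 = 3: Horner steps 8 → 6 → 1, so m(3) = 1.
Codeword c = [5, 10, 9, 7, 6, 1] ∈ F_11^6.


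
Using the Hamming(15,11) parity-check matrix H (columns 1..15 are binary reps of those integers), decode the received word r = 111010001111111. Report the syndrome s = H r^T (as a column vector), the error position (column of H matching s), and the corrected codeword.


s = (1, 1, 0, 1)^T, error position = 13, corrected codeword c = 111010001111011

Compute s = H r^T mod 2 one row at a time:
  s_1 = 0 + 1 + 1 + 1 + 1 + 1 + 1 + 1 = 7 ≡ 1 (mod 2).
  s_2 = 0 + 1 + 0 + 0 + 1 + 1 + 1 + 1 = 5 ≡ 1 (mod 2).
  s_3 = 1 + 1 + 0 + 0 + 1 + 1 + 1 + 1 = 6 ≡ 0 (mod 2).
  s_4 = 1 + 1 + 1 + 0 + 1 + 1 + 1 + 1 = 7 ≡ 1 (mod 2).
s = (1, 1, 0, 1)^T — this equals column 13 of H (binary 1101), so error is at position 13.
Correct: flip bit 13 of r = 111010001111111 to get c = 111010001111011.


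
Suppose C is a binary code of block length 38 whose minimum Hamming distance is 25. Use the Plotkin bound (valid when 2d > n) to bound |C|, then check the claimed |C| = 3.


Plotkin bound M ≤ 4; given |C| = 3 ≤ bound (satisfied).

Check applicability: 2d = 50, n = 38.
2d − n = 12 > 0, so Plotkin applies.
Compute d/(2d−n) = 25/12 ≈ 2.0833.
⌊d/(2d−n)⌋ = 2.
Plotkin bound: M ≤ 2·2 = 4.
Given |C| = 3, check: satisfied.
This |C| is below the Plotkin bound.


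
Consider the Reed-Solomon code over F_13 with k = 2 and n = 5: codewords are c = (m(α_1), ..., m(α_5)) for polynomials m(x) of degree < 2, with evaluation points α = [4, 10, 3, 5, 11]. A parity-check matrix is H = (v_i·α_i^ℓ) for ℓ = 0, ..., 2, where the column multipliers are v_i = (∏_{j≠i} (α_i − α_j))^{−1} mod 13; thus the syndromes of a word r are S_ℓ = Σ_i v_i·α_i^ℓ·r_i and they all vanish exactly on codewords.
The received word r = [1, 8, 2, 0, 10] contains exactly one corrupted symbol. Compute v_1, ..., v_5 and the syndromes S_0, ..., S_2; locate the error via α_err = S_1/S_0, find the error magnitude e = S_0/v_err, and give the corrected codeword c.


S = (5, 3, 7), error at position 5, error magnitude e = 3, c = [1, 8, 2, 0, 7].

Step 1: column multipliers v_i = (∏_{j≠i}(α_i − α_j))^{−1} mod 13.
  i = 1 (α = 4): (4−10)(4−3)(4−5)(4−11) = (−6)·1·(−1)·(−7) = −42 ≡ 10, so v_1 = 10^{−1} = 4 (mod 13).
  i = 2 (α = 10): (10−4)(10−3)(10−5)(10−11) = 6·7·5·(−1) = −210 ≡ 11, so v_2 = 11^{−1} = 6 (mod 13).
  i = 3 (α = 3): (3−4)(3−10)(3−5)(3−11) = (−1)·(−7)·(−2)·(−8) = 112 ≡ 8, so v_3 = 8^{−1} = 5 (mod 13).
  i = 4 (α = 5): (5−4)(5−10)(5−3)(5−11) = 1·(−5)·2·(−6) = 60 ≡ 8, so v_4 = 8^{−1} = 5 (mod 13).
  i = 5 (α = 11): (11−4)(11−10)(11−3)(11−5) = 7·1·8·6 = 336 ≡ 11, so v_5 = 11^{−1} = 6 (mod 13).
  v = [4, 6, 5, 5, 6].
Step 2: syndromes of r = [1, 8, 2, 0, 10] (all sums mod 13).
  S_0 = Σ v_i r_i = 4·1 + 6·8 + 5·2 + 5·0 + 6·10 = 122 ≡ 5.
  S_1 = Σ v_i α_i r_i = 4·4·1 + 6·10·8 + 5·3·2 + 5·5·0 + 6·11·10 = 1186 ≡ 3.
  α_i^2 mod 13 = [3, 9, 9, 12, 4].
  S_2 = Σ v_i α_i^2 r_i = 4·3·1 + 6·9·8 + 5·9·2 + 5·12·0 + 6·4·10 = 774 ≡ 7.
  S = (5, 3, 7) ≠ 0, so r is not a codeword (an error is present).
Step 3: locate the error. For a single error e at position i, S_ℓ = v_i·e·α_i^ℓ, so α_err = S_1/S_0.
  S_0^{−1} = 5^{−1} = 8 (mod 13), so α_err = 3·8 = 24 ≡ 11 = α_5. Error position i = 5.
  Consistency check: S_2/S_1 = 7·9 = 63 ≡ 11 = α_err ✓ (single-error assumption holds).
Step 4: error magnitude e = S_0/v_5 = S_0·∏_{j≠5}(α_5 − α_j) = 5·11 = 55 ≡ 3 (mod 13).
Step 5: correct position 5: c_5 = r_5 − e = 10 − 3 ≡ 7 (mod 13). Hence c = [1, 8, 2, 0, 7].
  Check: interpolating c through the α_i gives m(x) = 5 + 12·x (degree < 2) with m(α_i) = c_i for every i, so c is indeed a codeword.


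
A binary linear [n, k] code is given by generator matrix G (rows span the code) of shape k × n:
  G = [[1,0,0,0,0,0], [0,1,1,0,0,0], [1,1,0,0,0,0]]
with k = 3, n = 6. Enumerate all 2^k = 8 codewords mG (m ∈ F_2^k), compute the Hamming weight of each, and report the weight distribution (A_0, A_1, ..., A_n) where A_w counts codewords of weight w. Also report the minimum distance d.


Weight distribution: A_0 = 1, A_1 = 3, A_2 = 3, A_3 = 1. Minimum distance d = 1.

Enumerate all 2^3 = 8 messages m ∈ F_2^3.
For each, compute codeword c = mG in F_2^6, then tally its weight.
  m = 000 → c = 000000, weight = 0.
  m = 100 → c = 100000, weight = 1.
  m = 010 → c = 011000, weight = 2.
  m = 110 → c = 111000, weight = 3.
  m = 001 → c = 110000, weight = 2.
  m = 101 → c = 010000, weight = 1.
  m = 011 → c = 101000, weight = 2.
  m = 111 → c = 001000, weight = 1.
Tally weights:
  weight 0: 1 codewords.
  weight 1: 3 codewords.
  weight 2: 3 codewords.
  weight 3: 1 codewords.
Minimum distance d = smallest w > 0 with A_w > 0 = 1.
Sanity: Σ A_w = 8 = 2^3 = 8 ✓.


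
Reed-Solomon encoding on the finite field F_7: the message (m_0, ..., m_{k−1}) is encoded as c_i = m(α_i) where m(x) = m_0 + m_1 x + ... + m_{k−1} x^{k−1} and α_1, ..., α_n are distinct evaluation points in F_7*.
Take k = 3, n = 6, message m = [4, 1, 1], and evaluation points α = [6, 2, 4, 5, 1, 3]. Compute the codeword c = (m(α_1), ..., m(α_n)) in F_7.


c = [4, 3, 3, 6, 6, 2]

Message polynomial: m(x) = 4 + 1·x + 1·x^2 (mod 7).
For each evaluation point α_i, compute m(α_i) mod 7:
  α_1 = 6: Horner steps 1 → 0 → 4, so m(6) = 4.
  α_2 = 2: Horner steps 1 → 3 → 3, so m(2) = 3.
  α_3 = 4: Horner steps 1 → 5 → 3, so m(4) = 3.
  α_4 = 5: Horner steps 1 → 6 → 6, so m(5) = 6.
  α_5 = 1: Horner steps 1 → 2 → 6, so m(1) = 6.
  α_6 = 3: Horner steps 1 → 4 → 2, so m(3) = 2.
Codeword c = [4, 3, 3, 6, 6, 2] ∈ F_7^6.


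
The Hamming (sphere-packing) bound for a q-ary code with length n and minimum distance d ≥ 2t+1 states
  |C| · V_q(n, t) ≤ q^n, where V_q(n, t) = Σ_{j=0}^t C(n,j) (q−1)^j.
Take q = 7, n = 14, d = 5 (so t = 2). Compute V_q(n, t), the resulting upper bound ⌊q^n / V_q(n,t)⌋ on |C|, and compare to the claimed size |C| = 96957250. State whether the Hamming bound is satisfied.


V_q(n, t) = 3361, q^n = 678223072849, Hamming bound = 201792047, |C| = 96957250 ≤ bound (satisfied).

Step 1: Compute V_q(n, t) = Σ_{j=0}^2 C(n, j) (q−1)^j.
  j = 0: C(14,0)·(6)^0 = 1·1 = 1.
  j = 1: C(14,1)·(6)^1 = 14·6 = 84.
  j = 2: C(14,2)·(6)^2 = 91·36 = 3276.
  V_q(n, t) = 1 + 84 + 3276 = 3361.
Step 2: q^n = 7^14 = 678223072849.
Step 3: Hamming bound ⌊q^n / V_q(n,t)⌋ = ⌊678223072849/3361⌋ = 201792047.
Step 4: Compare |C| = 96957250 to 201792047: satisfied.
The claimed |C| lies below the Hamming bound.


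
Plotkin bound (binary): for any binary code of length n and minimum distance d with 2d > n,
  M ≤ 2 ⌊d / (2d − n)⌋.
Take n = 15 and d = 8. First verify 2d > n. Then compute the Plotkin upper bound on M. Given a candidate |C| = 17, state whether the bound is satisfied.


Plotkin bound M ≤ 16; given |C| = 17 > bound (violated).

Check applicability: 2d = 16, n = 15.
2d − n = 1 > 0, so Plotkin applies.
Compute d/(2d−n) = 8/1 ≈ 8.0000.
⌊d/(2d−n)⌋ = 8.
Plotkin bound: M ≤ 2·8 = 16.
Given |C| = 17, check: VIOLATED.
This |C| is above the Plotkin bound, so no binary code with n = 15, d = 8 and 17 codewords exists.


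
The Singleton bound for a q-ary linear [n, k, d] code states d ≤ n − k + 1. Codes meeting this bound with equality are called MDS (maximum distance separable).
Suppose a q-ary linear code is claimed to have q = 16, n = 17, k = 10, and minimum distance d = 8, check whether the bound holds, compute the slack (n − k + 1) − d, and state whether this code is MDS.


Singleton RHS = n − k + 1 = 8, slack = 0, bound satisfied, MDS.

Singleton bound: d ≤ n − k + 1.
Here n = 17, k = 10, so n − k + 1 = 8.
Given d = 8, check d ≤ 8: YES.
Slack = (n − k + 1) − d = 0.
The code is MDS (slack = 0).
Description: the claimed parameters are [17, 10, 8]_16; such a code would be MDS (meets Singleton bound).


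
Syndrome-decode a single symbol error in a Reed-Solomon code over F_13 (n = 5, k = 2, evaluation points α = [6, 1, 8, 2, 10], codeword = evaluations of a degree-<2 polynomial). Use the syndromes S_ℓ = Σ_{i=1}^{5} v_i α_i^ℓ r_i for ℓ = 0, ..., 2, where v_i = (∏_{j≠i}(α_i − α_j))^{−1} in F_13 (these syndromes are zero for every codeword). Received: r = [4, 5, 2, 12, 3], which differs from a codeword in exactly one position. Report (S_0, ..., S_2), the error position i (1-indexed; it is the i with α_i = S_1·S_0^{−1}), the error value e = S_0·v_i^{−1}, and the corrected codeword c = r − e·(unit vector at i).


S = (4, 11, 1), error at position 1, error magnitude e = 3, c = [1, 5, 2, 12, 3].

Step 1: column multipliers v_i = (∏_{j≠i}(α_i − α_j))^{−1} mod 13.
  i = 1 (α = 6): (6−1)(6−8)(6−2)(6−10) = 5·(−2)·4·(−4) = 160 ≡ 4, so v_1 = 4^{−1} = 10 (mod 13).
  i = 2 (α = 1): (1−6)(1−8)(1−2)(1−10) = (−5)·(−7)·(−1)·(−9) = 315 ≡ 3, so v_2 = 3^{−1} = 9 (mod 13).
  i = 3 (α = 8): (8−6)(8−1)(8−2)(8−10) = 2·7·6·(−2) = −168 ≡ 1, so v_3 = 1^{−1} = 1 (mod 13).
  i = 4 (α = 2): (2−6)(2−1)(2−8)(2−10) = (−4)·1·(−6)·(−8) = −192 ≡ 3, so v_4 = 3^{−1} = 9 (mod 13).
  i = 5 (α = 10): (10−6)(10−1)(10−8)(10−2) = 4·9·2·8 = 576 ≡ 4, so v_5 = 4^{−1} = 10 (mod 13).
  v = [10, 9, 1, 9, 10].
Step 2: syndromes of r = [4, 5, 2, 12, 3] (all sums mod 13).
  S_0 = Σ v_i r_i = 10·4 + 9·5 + 1·2 + 9·12 + 10·3 = 225 ≡ 4.
  S_1 = Σ v_i α_i r_i = 10·6·4 + 9·1·5 + 1·8·2 + 9·2·12 + 10·10·3 = 817 ≡ 11.
  α_i^2 mod 13 = [10, 1, 12, 4, 9].
  S_2 = Σ v_i α_i^2 r_i = 10·10·4 + 9·1·5 + 1·12·2 + 9·4·12 + 10·9·3 = 1171 ≡ 1.
  S = (4, 11, 1) ≠ 0, so r is not a codeword (an error is present).
Step 3: locate the error. For a single error e at position i, S_ℓ = v_i·e·α_i^ℓ, so α_err = S_1/S_0.
  S_0^{−1} = 4^{−1} = 10 (mod 13), so α_err = 11·10 = 110 ≡ 6 = α_1. Error position i = 1.
  Consistency check: S_2/S_1 = 1·6 = 6 ≡ 6 = α_err ✓ (single-error assumption holds).
Step 4: error magnitude e = S_0/v_1 = S_0·∏_{j≠1}(α_1 − α_j) = 4·4 = 16 ≡ 3 (mod 13).
Step 5: correct position 1: c_1 = r_1 − e = 4 − 3 ≡ 1 (mod 13). Hence c = [1, 5, 2, 12, 3].
  Check: interpolating c through the α_i gives m(x) = 11 + 7·x (degree < 2) with m(α_i) = c_i for every i, so c is indeed a codeword.
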